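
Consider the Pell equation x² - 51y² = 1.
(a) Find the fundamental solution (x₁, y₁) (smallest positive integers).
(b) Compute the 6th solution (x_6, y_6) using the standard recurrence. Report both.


Step 1: Find the fundamental solution (x₁, y₁) of x² - 51y² = 1.
  Expand √51 as a continued fraction. a₀ = ⌊√51⌋ = 7; iterate m_{k+1} = d_k·a_k − m_k, d_{k+1} = (51 − m_{k+1}²)/d_k, a_{k+1} = ⌊(a₀ + m_{k+1})/d_{k+1}⌋ (starting m₀ = 0, d₀ = 1), with convergents p_k = a_k·p_{k-1} + p_{k-2}, q_k = a_k·q_{k-1} + q_{k-2} (p₋₁ = 1, q₋₁ = 0):
  k = 0: a₀ = 7; p₀/q₀ = 7/1; p₀² − 51·q₀² = 49 − 51 = -2.
  k = 1: m = 7, d = 2, a = ⌊(7 + 7)/2⌋ = 7; p/q = (7·7 + 1)/(7·1 + 0) = 50/7; p² − 51·q² = 2500 − 2499 = 1.
  The first convergent with p² − 51·q² = 1 gives the fundamental solution (x₁, y₁) = (50, 7).
Step 2: Apply the recurrence (x_{n+1}, y_{n+1}) = (x₁x_n + 51y₁y_n, x₁y_n + y₁x_n) repeatedly.
  From (x_1, y_1) = (50, 7): x_2 = 50·50 + 51·7·7 = 4999; y_2 = 50·7 + 7·50 = 700.
  From (x_2, y_2) = (4999, 700): x_3 = 50·4999 + 51·7·700 = 499850; y_3 = 50·700 + 7·4999 = 69993.
  From (x_3, y_3) = (499850, 69993): x_4 = 50·499850 + 51·7·69993 = 49980001; y_4 = 50·69993 + 7·499850 = 6998600.
  From (x_4, y_4) = (49980001, 6998600): x_5 = 50·49980001 + 51·7·6998600 = 4997500250; y_5 = 50·6998600 + 7·49980001 = 699790007.
  From (x_5, y_5) = (4997500250, 699790007): x_6 = 50·4997500250 + 51·7·699790007 = 499700044999; y_6 = 50·699790007 + 7·4997500250 = 69972002100.
Step 3: Verify x_6² - 51·y_6² = 249700134972002624910001 - 249700134972002624910000 = 1 (should be 1). ✓

(x_1, y_1) = (50, 7); (x_6, y_6) = (499700044999, 69972002100).


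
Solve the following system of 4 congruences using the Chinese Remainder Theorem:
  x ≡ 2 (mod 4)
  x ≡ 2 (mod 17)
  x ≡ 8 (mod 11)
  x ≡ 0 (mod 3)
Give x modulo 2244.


Product of moduli M = 4 · 17 · 11 · 3 = 2244.
Merge one congruence at a time:
  Start: x ≡ 2 (mod 4).
  Combine with x ≡ 2 (mod 17); new modulus lcm = 68.
    Write x = 2 + 4·t and substitute into x ≡ 2 (mod 17): 4·t ≡ 2 − 2 = 0 (mod 17).
    The inverse of 4 mod 17 is 13 (since 4·13 = 52 = 3·17 + 1), so t ≡ 13·0 = 0 ≡ 0 (mod 17).
    Then x = 2 + 4·0 = 2, valid modulo lcm(4, 17) = 68: x ≡ 2 (mod 68).
  Combine with x ≡ 8 (mod 11); new modulus lcm = 748.
    Write x = 2 + 68·t and substitute into x ≡ 8 (mod 11): 68·t ≡ 8 − 2 = 6 (mod 11).
    Reduce coefficients mod 11: 2·t ≡ 6 (mod 11).
    The inverse of 2 mod 11 is 6 (since 2·6 = 12 = 1·11 + 1), so t ≡ 6·6 = 36 ≡ 3 (mod 11).
    Then x = 2 + 68·3 = 206, valid modulo lcm(68, 11) = 748: x ≡ 206 (mod 748).
  Combine with x ≡ 0 (mod 3); new modulus lcm = 2244.
    Write x = 206 + 748·t and substitute into x ≡ 0 (mod 3): 748·t ≡ 0 − 206 = -206 (mod 3).
    Reduce coefficients mod 3: 1·t ≡ 1 (mod 3).
    So t ≡ 1 (mod 3).
    Then x = 206 + 748·1 = 954, valid modulo lcm(748, 3) = 2244: x ≡ 954 (mod 2244).
Verify against each original: 954 mod 4 = 2, 954 mod 17 = 2, 954 mod 11 = 8, 954 mod 3 = 0.

x ≡ 954 (mod 2244).


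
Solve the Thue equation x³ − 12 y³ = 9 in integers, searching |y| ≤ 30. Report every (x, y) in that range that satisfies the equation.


The equation is x³ - 12y³ = 9. For fixed y, x³ = 12·y³ + 9, so a solution requires the RHS to be a perfect cube.
Strategy: iterate y from -30 to 30, compute RHS = 12·y³ + 9, and check whether it is a (positive or negative) perfect cube.
Check small values of y:
  y = 0: RHS = 9 is not a perfect cube.
  y = 1: RHS = 21 is not a perfect cube.
  y = -1: RHS = -3 is not a perfect cube.
  y = 2: RHS = 105 is not a perfect cube.
  y = -2: RHS = -87 is not a perfect cube.
  y = 3: RHS = 333 is not a perfect cube.
  y = -3: RHS = -315 is not a perfect cube.
Continuing the search up to |y| = 30 finds no solutions either.
No (x, y) in the scanned range satisfies the equation.

No integer solutions with |y| ≤ 30.


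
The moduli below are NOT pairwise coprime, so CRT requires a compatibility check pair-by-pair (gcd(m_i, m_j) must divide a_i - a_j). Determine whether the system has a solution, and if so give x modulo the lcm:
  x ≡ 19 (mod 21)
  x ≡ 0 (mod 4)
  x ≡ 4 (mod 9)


Moduli 21, 4, 9 are not pairwise coprime, so CRT works modulo lcm(m_i) when all pairwise compatibility conditions hold.
Pairwise compatibility: gcd(m_i, m_j) must divide a_i - a_j for every pair.
Merge one congruence at a time:
  Start: x ≡ 19 (mod 21).
  Combine with x ≡ 0 (mod 4): gcd(21, 4) = 1; 0 - 19 = -19, which IS divisible by 1, so compatible.
    Write x = 19 + 21·t and substitute into x ≡ 0 (mod 4): 21·t ≡ 0 − 19 = -19 (mod 4).
    Reduce coefficients mod 4: 1·t ≡ 1 (mod 4).
    So t ≡ 1 (mod 4).
    Then x = 19 + 21·1 = 40, valid modulo lcm(21, 4) = 84: x ≡ 40 (mod 84).
  Combine with x ≡ 4 (mod 9): gcd(84, 9) = 3; 4 - 40 = -36, which IS divisible by 3, so compatible.
    Write x = 40 + 84·t and substitute into x ≡ 4 (mod 9): 84·t ≡ 4 − 40 = -36 (mod 9).
    Divide the congruence (and modulus) by g = 3: 28·t ≡ -12 (mod 3).
    Reduce coefficients mod 3: 1·t ≡ 0 (mod 3).
    So t ≡ 0 (mod 3).
    Then x = 40 + 84·0 = 40, valid modulo lcm(84, 9) = 252: x ≡ 40 (mod 252).
Verify: 40 mod 21 = 19, 40 mod 4 = 0, 40 mod 9 = 4.

x ≡ 40 (mod 252).


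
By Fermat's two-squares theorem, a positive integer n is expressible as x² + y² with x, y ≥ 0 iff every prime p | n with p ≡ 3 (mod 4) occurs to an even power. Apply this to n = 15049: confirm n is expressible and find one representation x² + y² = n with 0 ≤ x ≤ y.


Step 1: Factor n = 15049 = 101 · 149.
Step 2: Check the mod-4 condition on each prime factor: 101 ≡ 1 (mod 4), exponent 1; 149 ≡ 1 (mod 4), exponent 1.
All primes ≡ 3 (mod 4) appear to even exponent (or don't appear), so by the two-squares theorem n IS expressible as a sum of two squares.
Step 3: Build a representation. Here n = 101 · 149 is a product of primes ≡ 1 (mod 4). Each prime p ≡ 1 (mod 4) is itself a sum of two squares; find a² by testing p − a² for a perfect square:
  101: 101 − 1² = 100 = 10² ⇒ 101 = 1² + 10².
  149: 149 − 1² = 148, 149 − 2² = 145, 149 − 3² = 140, 149 − 4² = 133, 149 − 5² = 124, 149 − 6² = 113, 149 − 7² = 100 = 10² ⇒ 149 = 7² + 10².
  Combine using the Brahmagupta–Fibonacci identity (a² + b²)(c² + d²) = (ac − bd)² + (ad + bc)² = (ac + bd)² + (ad − bc)²:
  101 · 149 = 15049: from (1² + 10²)(7² + 10²), take (1·7 − 10·10, 1·10 + 10·7) = (7 − 100, 10 + 70) = (-93, 80); dropping signs (only squares matter) gives (93, 80); check 93² + 80² = 8649 + 6400 = 15049 ✓.
Step 4: Order so x ≤ y and verify: 80² + 93² = 6400 + 8649 = 15049 = n. ✓

n = 15049 = 80² + 93² (one valid representation with x ≤ y).


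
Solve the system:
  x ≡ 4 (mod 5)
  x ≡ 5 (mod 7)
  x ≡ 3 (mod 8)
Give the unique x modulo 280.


Moduli 5, 7, 8 are pairwise coprime; by CRT there is a unique solution modulo M = 5 · 7 · 8 = 280.
Solve pairwise, accumulating the modulus:
  Start with x ≡ 4 (mod 5).
  Combine with x ≡ 5 (mod 7): since gcd(5, 7) = 1, we get a unique residue mod 35.
    Write x = 4 + 5·t and substitute into x ≡ 5 (mod 7): 5·t ≡ 5 − 4 = 1 (mod 7).
    The inverse of 5 mod 7 is 3 (since 5·3 = 15 = 2·7 + 1), so t ≡ 3·1 = 3 ≡ 3 (mod 7).
    Then x = 4 + 5·3 = 19, valid modulo lcm(5, 7) = 35: x ≡ 19 (mod 35).
  Combine with x ≡ 3 (mod 8): since gcd(35, 8) = 1, we get a unique residue mod 280.
    Write x = 19 + 35·t and substitute into x ≡ 3 (mod 8): 35·t ≡ 3 − 19 = -16 (mod 8).
    Reduce coefficients mod 8: 3·t ≡ 0 (mod 8).
    The inverse of 3 mod 8 is 3 (since 3·3 = 9 = 1·8 + 1), so t ≡ 3·0 = 0 ≡ 0 (mod 8).
    Then x = 19 + 35·0 = 19, valid modulo lcm(35, 8) = 280: x ≡ 19 (mod 280).
Verify: 19 mod 5 = 4 ✓, 19 mod 7 = 5 ✓, 19 mod 8 = 3 ✓.

x ≡ 19 (mod 280).


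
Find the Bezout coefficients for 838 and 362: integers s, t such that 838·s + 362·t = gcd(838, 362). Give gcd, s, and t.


Euclidean algorithm on (838, 362) — divide until remainder is 0:
  838 = 2 · 362 + 114
  362 = 3 · 114 + 20
  114 = 5 · 20 + 14
  20 = 1 · 14 + 6
  14 = 2 · 6 + 2
  6 = 3 · 2 + 0
gcd(838, 362) = 2.
Track Bezout coefficients alongside the remainders: start with r₀ = 838 = a·1 + b·0 (s = 1, t = 0) and r₁ = 362 = a·0 + b·1 (s = 0, t = 1); each new remainder r_{k+1} = r_{k-1} − q_k·r_k inherits s_{k+1} = s_{k-1} − q_k·s_k, t_{k+1} = t_{k-1} − q_k·t_k, so r_k = a·s_k + b·t_k at every step:
  q = 2: r = 114, s = 1 − 2·0 = 1, t = 0 − 2·1 = -2  (check: 838·1 + 362·(-2) = 114)
  q = 3: r = 20, s = 0 − 3·1 = -3, t = 1 − 3·(-2) = 7  (check: 838·(-3) + 362·7 = 20)
  q = 5: r = 14, s = 1 − 5·(-3) = 16, t = -2 − 5·7 = -37  (check: 838·16 + 362·(-37) = 14)
  q = 1: r = 6, s = -3 − 1·16 = -19, t = 7 − 1·(-37) = 44  (check: 838·(-19) + 362·44 = 6)
  q = 2: r = 2, s = 16 − 2·(-19) = 54, t = -37 − 2·44 = -125  (check: 838·54 + 362·(-125) = 2)
The row with r = 2 (the gcd) gives the Bezout coefficients s = 54, t = -125.
Result: 838 · (54) + 362 · (-125) = 2.

gcd(838, 362) = 2; s = 54, t = -125 (check: 838·54 + 362·(-125) = 2).


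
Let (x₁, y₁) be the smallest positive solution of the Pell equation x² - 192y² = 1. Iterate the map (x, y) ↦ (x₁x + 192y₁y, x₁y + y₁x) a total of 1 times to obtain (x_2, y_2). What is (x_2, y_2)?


Step 1: Find the fundamental solution (x₁, y₁) of x² - 192y² = 1.
  Expand √192 as a continued fraction. a₀ = ⌊√192⌋ = 13; iterate m_{k+1} = d_k·a_k − m_k, d_{k+1} = (192 − m_{k+1}²)/d_k, a_{k+1} = ⌊(a₀ + m_{k+1})/d_{k+1}⌋ (starting m₀ = 0, d₀ = 1), with convergents p_k = a_k·p_{k-1} + p_{k-2}, q_k = a_k·q_{k-1} + q_{k-2} (p₋₁ = 1, q₋₁ = 0):
  k = 0: a₀ = 13; p₀/q₀ = 13/1; p₀² − 192·q₀² = 169 − 192 = -23.
  k = 1: m = 13, d = 23, a = ⌊(13 + 13)/23⌋ = 1; p/q = (1·13 + 1)/(1·1 + 0) = 14/1; p² − 192·q² = 196 − 192 = 4.
  k = 2: m = 10, d = 4, a = ⌊(13 + 10)/4⌋ = 5; p/q = (5·14 + 13)/(5·1 + 1) = 83/6; p² − 192·q² = 6889 − 6912 = -23.
  k = 3: m = 10, d = 23, a = ⌊(13 + 10)/23⌋ = 1; p/q = (1·83 + 14)/(1·6 + 1) = 97/7; p² − 192·q² = 9409 − 9408 = 1.
  The first convergent with p² − 192·q² = 1 gives the fundamental solution (x₁, y₁) = (97, 7).
Step 2: Apply the recurrence (x_{n+1}, y_{n+1}) = (x₁x_n + 192y₁y_n, x₁y_n + y₁x_n) repeatedly.
  From (x_1, y_1) = (97, 7): x_2 = 97·97 + 192·7·7 = 18817; y_2 = 97·7 + 7·97 = 1358.
Step 3: Verify x_2² - 192·y_2² = 354079489 - 354079488 = 1 (should be 1). ✓

(x_1, y_1) = (97, 7); (x_2, y_2) = (18817, 1358).


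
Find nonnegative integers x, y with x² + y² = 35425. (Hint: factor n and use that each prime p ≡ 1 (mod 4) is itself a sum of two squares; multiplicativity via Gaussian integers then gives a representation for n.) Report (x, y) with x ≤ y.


Step 1: Factor n = 35425 = 5^2 · 13 · 109.
Step 2: Check the mod-4 condition on each prime factor: 5 ≡ 1 (mod 4), exponent 2; 13 ≡ 1 (mod 4), exponent 1; 109 ≡ 1 (mod 4), exponent 1.
All primes ≡ 3 (mod 4) appear to even exponent (or don't appear), so by the two-squares theorem n IS expressible as a sum of two squares.
Step 3: Build a representation. Group n = k² · m with k = 5 and m = 13 · 109 = 1417 (a product of primes ≡ 1 (mod 4)); a representation of m scales to one of n via (k·x)² + (k·y)² = k²(x² + y²). Each prime p ≡ 1 (mod 4) is itself a sum of two squares; find a² by testing p − a² for a perfect square:
  13: 13 − 1² = 12, 13 − 2² = 9 = 3² ⇒ 13 = 2² + 3².
  109: 109 − 1² = 108, 109 − 2² = 105, 109 − 3² = 100 = 10² ⇒ 109 = 3² + 10².
  Combine using the Brahmagupta–Fibonacci identity (a² + b²)(c² + d²) = (ac − bd)² + (ad + bc)² = (ac + bd)² + (ad − bc)²:
  13 · 109 = 1417: from (2² + 3²)(3² + 10²), take (2·3 − 3·10, 2·10 + 3·3) = (6 − 30, 20 + 9) = (-24, 29); dropping signs (only squares matter) gives (24, 29); check 24² + 29² = 576 + 841 = 1417 ✓.
  Scale by k = 5: (5·24, 5·29) = (120, 145).
Step 4: Order so x ≤ y and verify: 120² + 145² = 14400 + 21025 = 35425 = n. ✓

n = 35425 = 120² + 145² (one valid representation with x ≤ y).


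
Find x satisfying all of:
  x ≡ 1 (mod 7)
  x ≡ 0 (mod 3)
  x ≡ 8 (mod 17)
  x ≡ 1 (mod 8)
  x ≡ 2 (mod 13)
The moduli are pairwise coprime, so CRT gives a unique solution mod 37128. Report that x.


Product of moduli M = 7 · 3 · 17 · 8 · 13 = 37128.
Merge one congruence at a time:
  Start: x ≡ 1 (mod 7).
  Combine with x ≡ 0 (mod 3); new modulus lcm = 21.
    Write x = 1 + 7·t and substitute into x ≡ 0 (mod 3): 7·t ≡ 0 − 1 = -1 (mod 3).
    Reduce coefficients mod 3: 1·t ≡ 2 (mod 3).
    So t ≡ 2 (mod 3).
    Then x = 1 + 7·2 = 15, valid modulo lcm(7, 3) = 21: x ≡ 15 (mod 21).
  Combine with x ≡ 8 (mod 17); new modulus lcm = 357.
    Write x = 15 + 21·t and substitute into x ≡ 8 (mod 17): 21·t ≡ 8 − 15 = -7 (mod 17).
    Reduce coefficients mod 17: 4·t ≡ 10 (mod 17).
    The inverse of 4 mod 17 is 13 (since 4·13 = 52 = 3·17 + 1), so t ≡ 13·10 = 130 ≡ 11 (mod 17).
    Then x = 15 + 21·11 = 246, valid modulo lcm(21, 17) = 357: x ≡ 246 (mod 357).
  Combine with x ≡ 1 (mod 8); new modulus lcm = 2856.
    Write x = 246 + 357·t and substitute into x ≡ 1 (mod 8): 357·t ≡ 1 − 246 = -245 (mod 8).
    Reduce coefficients mod 8: 5·t ≡ 3 (mod 8).
    The inverse of 5 mod 8 is 5 (since 5·5 = 25 = 3·8 + 1), so t ≡ 5·3 = 15 ≡ 7 (mod 8).
    Then x = 246 + 357·7 = 2745, valid modulo lcm(357, 8) = 2856: x ≡ 2745 (mod 2856).
  Combine with x ≡ 2 (mod 13); new modulus lcm = 37128.
    Write x = 2745 + 2856·t and substitute into x ≡ 2 (mod 13): 2856·t ≡ 2 − 2745 = -2743 (mod 13).
    Reduce coefficients mod 13: 9·t ≡ 0 (mod 13).
    The inverse of 9 mod 13 is 3 (since 9·3 = 27 = 2·13 + 1), so t ≡ 3·0 = 0 ≡ 0 (mod 13).
    Then x = 2745 + 2856·0 = 2745, valid modulo lcm(2856, 13) = 37128: x ≡ 2745 (mod 37128).
Verify against each original: 2745 mod 7 = 1, 2745 mod 3 = 0, 2745 mod 17 = 8, 2745 mod 8 = 1, 2745 mod 13 = 2.

x ≡ 2745 (mod 37128).


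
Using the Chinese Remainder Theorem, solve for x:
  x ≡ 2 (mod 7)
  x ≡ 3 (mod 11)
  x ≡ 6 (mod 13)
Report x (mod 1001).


Moduli 7, 11, 13 are pairwise coprime; by CRT there is a unique solution modulo M = 7 · 11 · 13 = 1001.
Solve pairwise, accumulating the modulus:
  Start with x ≡ 2 (mod 7).
  Combine with x ≡ 3 (mod 11): since gcd(7, 11) = 1, we get a unique residue mod 77.
    Write x = 2 + 7·t and substitute into x ≡ 3 (mod 11): 7·t ≡ 3 − 2 = 1 (mod 11).
    The inverse of 7 mod 11 is 8 (since 7·8 = 56 = 5·11 + 1), so t ≡ 8·1 = 8 ≡ 8 (mod 11).
    Then x = 2 + 7·8 = 58, valid modulo lcm(7, 11) = 77: x ≡ 58 (mod 77).
  Combine with x ≡ 6 (mod 13): since gcd(77, 13) = 1, we get a unique residue mod 1001.
    Write x = 58 + 77·t and substitute into x ≡ 6 (mod 13): 77·t ≡ 6 − 58 = -52 (mod 13).
    Reduce coefficients mod 13: 12·t ≡ 0 (mod 13).
    The inverse of 12 mod 13 is 12 (since 12·12 = 144 = 11·13 + 1), so t ≡ 12·0 = 0 ≡ 0 (mod 13).
    Then x = 58 + 77·0 = 58, valid modulo lcm(77, 13) = 1001: x ≡ 58 (mod 1001).
Verify: 58 mod 7 = 2 ✓, 58 mod 11 = 3 ✓, 58 mod 13 = 6 ✓.

x ≡ 58 (mod 1001).


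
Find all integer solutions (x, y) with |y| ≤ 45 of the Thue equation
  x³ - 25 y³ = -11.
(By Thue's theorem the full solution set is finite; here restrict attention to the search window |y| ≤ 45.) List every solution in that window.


The equation is x³ - 25y³ = -11. For fixed y, x³ = 25·y³ − 11, so a solution requires the RHS to be a perfect cube.
Strategy: iterate y from -45 to 45, compute RHS = 25·y³ − 11, and check whether it is a (positive or negative) perfect cube.
Check small values of y:
  y = 0: RHS = -11 is not a perfect cube.
  y = 1: RHS = 14 is not a perfect cube.
  y = -1: RHS = -36 is not a perfect cube.
  y = 2: RHS = 189 is not a perfect cube.
  y = -2: RHS = -211 is not a perfect cube.
  y = 3: RHS = 664 is not a perfect cube.
  y = -3: RHS = -686 is not a perfect cube.
Continuing the search up to |y| = 45 finds no solutions either.
No (x, y) in the scanned range satisfies the equation.

No integer solutions with |y| ≤ 45.


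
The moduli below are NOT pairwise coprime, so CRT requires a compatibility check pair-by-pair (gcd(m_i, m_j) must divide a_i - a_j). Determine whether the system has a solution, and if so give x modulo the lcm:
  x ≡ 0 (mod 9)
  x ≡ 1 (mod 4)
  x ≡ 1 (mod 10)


Moduli 9, 4, 10 are not pairwise coprime, so CRT works modulo lcm(m_i) when all pairwise compatibility conditions hold.
Pairwise compatibility: gcd(m_i, m_j) must divide a_i - a_j for every pair.
Merge one congruence at a time:
  Start: x ≡ 0 (mod 9).
  Combine with x ≡ 1 (mod 4): gcd(9, 4) = 1; 1 - 0 = 1, which IS divisible by 1, so compatible.
    Write x = 0 + 9·t and substitute into x ≡ 1 (mod 4): 9·t ≡ 1 − 0 = 1 (mod 4).
    Reduce coefficients mod 4: 1·t ≡ 1 (mod 4).
    So t ≡ 1 (mod 4).
    Then x = 0 + 9·1 = 9, valid modulo lcm(9, 4) = 36: x ≡ 9 (mod 36).
  Combine with x ≡ 1 (mod 10): gcd(36, 10) = 2; 1 - 9 = -8, which IS divisible by 2, so compatible.
    Write x = 9 + 36·t and substitute into x ≡ 1 (mod 10): 36·t ≡ 1 − 9 = -8 (mod 10).
    Divide the congruence (and modulus) by g = 2: 18·t ≡ -4 (mod 5).
    Reduce coefficients mod 5: 3·t ≡ 1 (mod 5).
    The inverse of 3 mod 5 is 2 (since 3·2 = 6 = 1·5 + 1), so t ≡ 2·1 = 2 ≡ 2 (mod 5).
    Then x = 9 + 36·2 = 81, valid modulo lcm(36, 10) = 180: x ≡ 81 (mod 180).
Verify: 81 mod 9 = 0, 81 mod 4 = 1, 81 mod 10 = 1.

x ≡ 81 (mod 180).


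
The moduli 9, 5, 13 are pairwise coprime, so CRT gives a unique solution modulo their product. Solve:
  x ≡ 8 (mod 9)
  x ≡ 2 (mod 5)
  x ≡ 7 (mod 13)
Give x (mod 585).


Moduli 9, 5, 13 are pairwise coprime; by CRT there is a unique solution modulo M = 9 · 5 · 13 = 585.
Solve pairwise, accumulating the modulus:
  Start with x ≡ 8 (mod 9).
  Combine with x ≡ 2 (mod 5): since gcd(9, 5) = 1, we get a unique residue mod 45.
    Write x = 8 + 9·t and substitute into x ≡ 2 (mod 5): 9·t ≡ 2 − 8 = -6 (mod 5).
    Reduce coefficients mod 5: 4·t ≡ 4 (mod 5).
    The inverse of 4 mod 5 is 4 (since 4·4 = 16 = 3·5 + 1), so t ≡ 4·4 = 16 ≡ 1 (mod 5).
    Then x = 8 + 9·1 = 17, valid modulo lcm(9, 5) = 45: x ≡ 17 (mod 45).
  Combine with x ≡ 7 (mod 13): since gcd(45, 13) = 1, we get a unique residue mod 585.
    Write x = 17 + 45·t and substitute into x ≡ 7 (mod 13): 45·t ≡ 7 − 17 = -10 (mod 13).
    Reduce coefficients mod 13: 6·t ≡ 3 (mod 13).
    The inverse of 6 mod 13 is 11 (since 6·11 = 66 = 5·13 + 1), so t ≡ 11·3 = 33 ≡ 7 (mod 13).
    Then x = 17 + 45·7 = 332, valid modulo lcm(45, 13) = 585: x ≡ 332 (mod 585).
Verify: 332 mod 9 = 8 ✓, 332 mod 5 = 2 ✓, 332 mod 13 = 7 ✓.

x ≡ 332 (mod 585).


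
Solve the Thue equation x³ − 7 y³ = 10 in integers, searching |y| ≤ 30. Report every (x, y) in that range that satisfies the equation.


The equation is x³ - 7y³ = 10. For fixed y, x³ = 7·y³ + 10, so a solution requires the RHS to be a perfect cube.
Strategy: iterate y from -30 to 30, compute RHS = 7·y³ + 10, and check whether it is a (positive or negative) perfect cube.
Check small values of y:
  y = 0: RHS = 10 is not a perfect cube.
  y = 1: RHS = 17 is not a perfect cube.
  y = -1: RHS = 3 is not a perfect cube.
  y = 2: RHS = 66 is not a perfect cube.
  y = -2: RHS = -46 is not a perfect cube.
  y = 3: RHS = 199 is not a perfect cube.
  y = -3: RHS = -179 is not a perfect cube.
Continuing the search up to |y| = 30 finds no solutions either.
No (x, y) in the scanned range satisfies the equation.

No integer solutions with |y| ≤ 30.


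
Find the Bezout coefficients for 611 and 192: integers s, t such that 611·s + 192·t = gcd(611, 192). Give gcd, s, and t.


Euclidean algorithm on (611, 192) — divide until remainder is 0:
  611 = 3 · 192 + 35
  192 = 5 · 35 + 17
  35 = 2 · 17 + 1
  17 = 17 · 1 + 0
gcd(611, 192) = 1.
Track Bezout coefficients alongside the remainders: start with r₀ = 611 = a·1 + b·0 (s = 1, t = 0) and r₁ = 192 = a·0 + b·1 (s = 0, t = 1); each new remainder r_{k+1} = r_{k-1} − q_k·r_k inherits s_{k+1} = s_{k-1} − q_k·s_k, t_{k+1} = t_{k-1} − q_k·t_k, so r_k = a·s_k + b·t_k at every step:
  q = 3: r = 35, s = 1 − 3·0 = 1, t = 0 − 3·1 = -3  (check: 611·1 + 192·(-3) = 35)
  q = 5: r = 17, s = 0 − 5·1 = -5, t = 1 − 5·(-3) = 16  (check: 611·(-5) + 192·16 = 17)
  q = 2: r = 1, s = 1 − 2·(-5) = 11, t = -3 − 2·16 = -35  (check: 611·11 + 192·(-35) = 1)
The row with r = 1 (the gcd) gives the Bezout coefficients s = 11, t = -35.
Result: 611 · (11) + 192 · (-35) = 1.

gcd(611, 192) = 1; s = 11, t = -35 (check: 611·11 + 192·(-35) = 1).


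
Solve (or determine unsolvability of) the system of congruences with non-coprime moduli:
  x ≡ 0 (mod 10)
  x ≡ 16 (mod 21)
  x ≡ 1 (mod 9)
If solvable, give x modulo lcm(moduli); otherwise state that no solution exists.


Moduli 10, 21, 9 are not pairwise coprime, so CRT works modulo lcm(m_i) when all pairwise compatibility conditions hold.
Pairwise compatibility: gcd(m_i, m_j) must divide a_i - a_j for every pair.
Merge one congruence at a time:
  Start: x ≡ 0 (mod 10).
  Combine with x ≡ 16 (mod 21): gcd(10, 21) = 1; 16 - 0 = 16, which IS divisible by 1, so compatible.
    Write x = 0 + 10·t and substitute into x ≡ 16 (mod 21): 10·t ≡ 16 − 0 = 16 (mod 21).
    The inverse of 10 mod 21 is 19 (since 10·19 = 190 = 9·21 + 1), so t ≡ 19·16 = 304 ≡ 10 (mod 21).
    Then x = 0 + 10·10 = 100, valid modulo lcm(10, 21) = 210: x ≡ 100 (mod 210).
  Combine with x ≡ 1 (mod 9): gcd(210, 9) = 3; 1 - 100 = -99, which IS divisible by 3, so compatible.
    Write x = 100 + 210·t and substitute into x ≡ 1 (mod 9): 210·t ≡ 1 − 100 = -99 (mod 9).
    Divide the congruence (and modulus) by g = 3: 70·t ≡ -33 (mod 3).
    Reduce coefficients mod 3: 1·t ≡ 0 (mod 3).
    So t ≡ 0 (mod 3).
    Then x = 100 + 210·0 = 100, valid modulo lcm(210, 9) = 630: x ≡ 100 (mod 630).
Verify: 100 mod 10 = 0, 100 mod 21 = 16, 100 mod 9 = 1.

x ≡ 100 (mod 630).


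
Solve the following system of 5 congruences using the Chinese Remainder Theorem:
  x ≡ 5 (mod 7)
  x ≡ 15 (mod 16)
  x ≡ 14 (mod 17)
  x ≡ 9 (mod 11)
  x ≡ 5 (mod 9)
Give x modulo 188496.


Product of moduli M = 7 · 16 · 17 · 11 · 9 = 188496.
Merge one congruence at a time:
  Start: x ≡ 5 (mod 7).
  Combine with x ≡ 15 (mod 16); new modulus lcm = 112.
    Write x = 5 + 7·t and substitute into x ≡ 15 (mod 16): 7·t ≡ 15 − 5 = 10 (mod 16).
    The inverse of 7 mod 16 is 7 (since 7·7 = 49 = 3·16 + 1), so t ≡ 7·10 = 70 ≡ 6 (mod 16).
    Then x = 5 + 7·6 = 47, valid modulo lcm(7, 16) = 112: x ≡ 47 (mod 112).
  Combine with x ≡ 14 (mod 17); new modulus lcm = 1904.
    Write x = 47 + 112·t and substitute into x ≡ 14 (mod 17): 112·t ≡ 14 − 47 = -33 (mod 17).
    Reduce coefficients mod 17: 10·t ≡ 1 (mod 17).
    The inverse of 10 mod 17 is 12 (since 10·12 = 120 = 7·17 + 1), so t ≡ 12·1 = 12 ≡ 12 (mod 17).
    Then x = 47 + 112·12 = 1391, valid modulo lcm(112, 17) = 1904: x ≡ 1391 (mod 1904).
  Combine with x ≡ 9 (mod 11); new modulus lcm = 20944.
    Write x = 1391 + 1904·t and substitute into x ≡ 9 (mod 11): 1904·t ≡ 9 − 1391 = -1382 (mod 11).
    Reduce coefficients mod 11: 1·t ≡ 4 (mod 11).
    So t ≡ 4 (mod 11).
    Then x = 1391 + 1904·4 = 9007, valid modulo lcm(1904, 11) = 20944: x ≡ 9007 (mod 20944).
  Combine with x ≡ 5 (mod 9); new modulus lcm = 188496.
    Write x = 9007 + 20944·t and substitute into x ≡ 5 (mod 9): 20944·t ≡ 5 − 9007 = -9002 (mod 9).
    Reduce coefficients mod 9: 1·t ≡ 7 (mod 9).
    So t ≡ 7 (mod 9).
    Then x = 9007 + 20944·7 = 155615, valid modulo lcm(20944, 9) = 188496: x ≡ 155615 (mod 188496).
Verify against each original: 155615 mod 7 = 5, 155615 mod 16 = 15, 155615 mod 17 = 14, 155615 mod 11 = 9, 155615 mod 9 = 5.

x ≡ 155615 (mod 188496).


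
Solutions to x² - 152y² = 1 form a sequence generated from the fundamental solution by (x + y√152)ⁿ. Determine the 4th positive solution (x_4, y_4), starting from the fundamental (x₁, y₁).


Step 1: Find the fundamental solution (x₁, y₁) of x² - 152y² = 1.
  Expand √152 as a continued fraction. a₀ = ⌊√152⌋ = 12; iterate m_{k+1} = d_k·a_k − m_k, d_{k+1} = (152 − m_{k+1}²)/d_k, a_{k+1} = ⌊(a₀ + m_{k+1})/d_{k+1}⌋ (starting m₀ = 0, d₀ = 1), with convergents p_k = a_k·p_{k-1} + p_{k-2}, q_k = a_k·q_{k-1} + q_{k-2} (p₋₁ = 1, q₋₁ = 0):
  k = 0: a₀ = 12; p₀/q₀ = 12/1; p₀² − 152·q₀² = 144 − 152 = -8.
  k = 1: m = 12, d = 8, a = ⌊(12 + 12)/8⌋ = 3; p/q = (3·12 + 1)/(3·1 + 0) = 37/3; p² − 152·q² = 1369 − 1368 = 1.
  The first convergent with p² − 152·q² = 1 gives the fundamental solution (x₁, y₁) = (37, 3).
Step 2: Apply the recurrence (x_{n+1}, y_{n+1}) = (x₁x_n + 152y₁y_n, x₁y_n + y₁x_n) repeatedly.
  From (x_1, y_1) = (37, 3): x_2 = 37·37 + 152·3·3 = 2737; y_2 = 37·3 + 3·37 = 222.
  From (x_2, y_2) = (2737, 222): x_3 = 37·2737 + 152·3·222 = 202501; y_3 = 37·222 + 3·2737 = 16425.
  From (x_3, y_3) = (202501, 16425): x_4 = 37·202501 + 152·3·16425 = 14982337; y_4 = 37·16425 + 3·202501 = 1215228.
Step 3: Verify x_4² - 152·y_4² = 224470421981569 - 224470421981568 = 1 (should be 1). ✓

(x_1, y_1) = (37, 3); (x_4, y_4) = (14982337, 1215228).


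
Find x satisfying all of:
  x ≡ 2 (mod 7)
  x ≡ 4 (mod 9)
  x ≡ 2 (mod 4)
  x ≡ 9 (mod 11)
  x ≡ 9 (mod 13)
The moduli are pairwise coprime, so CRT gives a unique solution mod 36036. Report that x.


Product of moduli M = 7 · 9 · 4 · 11 · 13 = 36036.
Merge one congruence at a time:
  Start: x ≡ 2 (mod 7).
  Combine with x ≡ 4 (mod 9); new modulus lcm = 63.
    Write x = 2 + 7·t and substitute into x ≡ 4 (mod 9): 7·t ≡ 4 − 2 = 2 (mod 9).
    The inverse of 7 mod 9 is 4 (since 7·4 = 28 = 3·9 + 1), so t ≡ 4·2 = 8 ≡ 8 (mod 9).
    Then x = 2 + 7·8 = 58, valid modulo lcm(7, 9) = 63: x ≡ 58 (mod 63).
  Combine with x ≡ 2 (mod 4); new modulus lcm = 252.
    Write x = 58 + 63·t and substitute into x ≡ 2 (mod 4): 63·t ≡ 2 − 58 = -56 (mod 4).
    Reduce coefficients mod 4: 3·t ≡ 0 (mod 4).
    The inverse of 3 mod 4 is 3 (since 3·3 = 9 = 2·4 + 1), so t ≡ 3·0 = 0 ≡ 0 (mod 4).
    Then x = 58 + 63·0 = 58, valid modulo lcm(63, 4) = 252: x ≡ 58 (mod 252).
  Combine with x ≡ 9 (mod 11); new modulus lcm = 2772.
    Write x = 58 + 252·t and substitute into x ≡ 9 (mod 11): 252·t ≡ 9 − 58 = -49 (mod 11).
    Reduce coefficients mod 11: 10·t ≡ 6 (mod 11).
    The inverse of 10 mod 11 is 10 (since 10·10 = 100 = 9·11 + 1), so t ≡ 10·6 = 60 ≡ 5 (mod 11).
    Then x = 58 + 252·5 = 1318, valid modulo lcm(252, 11) = 2772: x ≡ 1318 (mod 2772).
  Combine with x ≡ 9 (mod 13); new modulus lcm = 36036.
    Write x = 1318 + 2772·t and substitute into x ≡ 9 (mod 13): 2772·t ≡ 9 − 1318 = -1309 (mod 13).
    Reduce coefficients mod 13: 3·t ≡ 4 (mod 13).
    The inverse of 3 mod 13 is 9 (since 3·9 = 27 = 2·13 + 1), so t ≡ 9·4 = 36 ≡ 10 (mod 13).
    Then x = 1318 + 2772·10 = 29038, valid modulo lcm(2772, 13) = 36036: x ≡ 29038 (mod 36036).
Verify against each original: 29038 mod 7 = 2, 29038 mod 9 = 4, 29038 mod 4 = 2, 29038 mod 11 = 9, 29038 mod 13 = 9.

x ≡ 29038 (mod 36036).


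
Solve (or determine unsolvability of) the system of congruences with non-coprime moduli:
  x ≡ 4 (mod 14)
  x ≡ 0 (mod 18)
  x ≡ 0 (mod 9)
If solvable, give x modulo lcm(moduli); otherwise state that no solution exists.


Moduli 14, 18, 9 are not pairwise coprime, so CRT works modulo lcm(m_i) when all pairwise compatibility conditions hold.
Pairwise compatibility: gcd(m_i, m_j) must divide a_i - a_j for every pair.
Merge one congruence at a time:
  Start: x ≡ 4 (mod 14).
  Combine with x ≡ 0 (mod 18): gcd(14, 18) = 2; 0 - 4 = -4, which IS divisible by 2, so compatible.
    Write x = 4 + 14·t and substitute into x ≡ 0 (mod 18): 14·t ≡ 0 − 4 = -4 (mod 18).
    Divide the congruence (and modulus) by g = 2: 7·t ≡ -2 (mod 9).
    Reduce coefficients mod 9: 7·t ≡ 7 (mod 9).
    The inverse of 7 mod 9 is 4 (since 7·4 = 28 = 3·9 + 1), so t ≡ 4·7 = 28 ≡ 1 (mod 9).
    Then x = 4 + 14·1 = 18, valid modulo lcm(14, 18) = 126: x ≡ 18 (mod 126).
  Combine with x ≡ 0 (mod 9): gcd(126, 9) = 9; 0 - 18 = -18, which IS divisible by 9, so compatible.
    Write x = 18 + 126·t and substitute into x ≡ 0 (mod 9): 126·t ≡ 0 − 18 = -18 (mod 9).
    Divide the congruence (and modulus) by g = 9: 14·t ≡ -2 (mod 1).
    Modulo 1 every t works; take t = 0.
    Then x = 18 + 126·0 = 18, valid modulo lcm(126, 9) = 126: x ≡ 18 (mod 126).
Verify: 18 mod 14 = 4, 18 mod 18 = 0, 18 mod 9 = 0.

x ≡ 18 (mod 126).


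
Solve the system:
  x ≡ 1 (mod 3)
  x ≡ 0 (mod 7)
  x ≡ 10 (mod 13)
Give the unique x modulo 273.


Moduli 3, 7, 13 are pairwise coprime; by CRT there is a unique solution modulo M = 3 · 7 · 13 = 273.
Solve pairwise, accumulating the modulus:
  Start with x ≡ 1 (mod 3).
  Combine with x ≡ 0 (mod 7): since gcd(3, 7) = 1, we get a unique residue mod 21.
    Write x = 1 + 3·t and substitute into x ≡ 0 (mod 7): 3·t ≡ 0 − 1 = -1 (mod 7).
    Reduce coefficients mod 7: 3·t ≡ 6 (mod 7).
    The inverse of 3 mod 7 is 5 (since 3·5 = 15 = 2·7 + 1), so t ≡ 5·6 = 30 ≡ 2 (mod 7).
    Then x = 1 + 3·2 = 7, valid modulo lcm(3, 7) = 21: x ≡ 7 (mod 21).
  Combine with x ≡ 10 (mod 13): since gcd(21, 13) = 1, we get a unique residue mod 273.
    Write x = 7 + 21·t and substitute into x ≡ 10 (mod 13): 21·t ≡ 10 − 7 = 3 (mod 13).
    Reduce coefficients mod 13: 8·t ≡ 3 (mod 13).
    The inverse of 8 mod 13 is 5 (since 8·5 = 40 = 3·13 + 1), so t ≡ 5·3 = 15 ≡ 2 (mod 13).
    Then x = 7 + 21·2 = 49, valid modulo lcm(21, 13) = 273: x ≡ 49 (mod 273).
Verify: 49 mod 3 = 1 ✓, 49 mod 7 = 0 ✓, 49 mod 13 = 10 ✓.

x ≡ 49 (mod 273).


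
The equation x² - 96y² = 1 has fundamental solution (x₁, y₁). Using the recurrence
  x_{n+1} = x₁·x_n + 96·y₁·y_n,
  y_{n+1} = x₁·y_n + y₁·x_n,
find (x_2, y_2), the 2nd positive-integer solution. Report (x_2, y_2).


Step 1: Find the fundamental solution (x₁, y₁) of x² - 96y² = 1.
  Expand √96 as a continued fraction. a₀ = ⌊√96⌋ = 9; iterate m_{k+1} = d_k·a_k − m_k, d_{k+1} = (96 − m_{k+1}²)/d_k, a_{k+1} = ⌊(a₀ + m_{k+1})/d_{k+1}⌋ (starting m₀ = 0, d₀ = 1), with convergents p_k = a_k·p_{k-1} + p_{k-2}, q_k = a_k·q_{k-1} + q_{k-2} (p₋₁ = 1, q₋₁ = 0):
  k = 0: a₀ = 9; p₀/q₀ = 9/1; p₀² − 96·q₀² = 81 − 96 = -15.
  k = 1: m = 9, d = 15, a = ⌊(9 + 9)/15⌋ = 1; p/q = (1·9 + 1)/(1·1 + 0) = 10/1; p² − 96·q² = 100 − 96 = 4.
  k = 2: m = 6, d = 4, a = ⌊(9 + 6)/4⌋ = 3; p/q = (3·10 + 9)/(3·1 + 1) = 39/4; p² − 96·q² = 1521 − 1536 = -15.
  k = 3: m = 6, d = 15, a = ⌊(9 + 6)/15⌋ = 1; p/q = (1·39 + 10)/(1·4 + 1) = 49/5; p² − 96·q² = 2401 − 2400 = 1.
  The first convergent with p² − 96·q² = 1 gives the fundamental solution (x₁, y₁) = (49, 5).
Step 2: Apply the recurrence (x_{n+1}, y_{n+1}) = (x₁x_n + 96y₁y_n, x₁y_n + y₁x_n) repeatedly.
  From (x_1, y_1) = (49, 5): x_2 = 49·49 + 96·5·5 = 4801; y_2 = 49·5 + 5·49 = 490.
Step 3: Verify x_2² - 96·y_2² = 23049601 - 23049600 = 1 (should be 1). ✓

(x_1, y_1) = (49, 5); (x_2, y_2) = (4801, 490).


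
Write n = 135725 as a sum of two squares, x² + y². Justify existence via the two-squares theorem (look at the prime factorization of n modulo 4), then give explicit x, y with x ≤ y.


Step 1: Factor n = 135725 = 5^2 · 61 · 89.
Step 2: Check the mod-4 condition on each prime factor: 5 ≡ 1 (mod 4), exponent 2; 61 ≡ 1 (mod 4), exponent 1; 89 ≡ 1 (mod 4), exponent 1.
All primes ≡ 3 (mod 4) appear to even exponent (or don't appear), so by the two-squares theorem n IS expressible as a sum of two squares.
Step 3: Build a representation. Group n = k² · m with k = 5 and m = 61 · 89 = 5429 (a product of primes ≡ 1 (mod 4)); a representation of m scales to one of n via (k·x)² + (k·y)² = k²(x² + y²). Each prime p ≡ 1 (mod 4) is itself a sum of two squares; find a² by testing p − a² for a perfect square:
  61: 61 − 1² = 60, 61 − 2² = 57, 61 − 3² = 52, 61 − 4² = 45, 61 − 5² = 36 = 6² ⇒ 61 = 5² + 6².
  89: 89 − 1² = 88, 89 − 2² = 85, 89 − 3² = 80, 89 − 4² = 73, 89 − 5² = 64 = 8² ⇒ 89 = 5² + 8².
  Combine using the Brahmagupta–Fibonacci identity (a² + b²)(c² + d²) = (ac − bd)² + (ad + bc)² = (ac + bd)² + (ad − bc)²:
  61 · 89 = 5429: from (5² + 6²)(5² + 8²), take (5·5 − 6·8, 5·8 + 6·5) = (25 − 48, 40 + 30) = (-23, 70); dropping signs (only squares matter) gives (23, 70); check 23² + 70² = 529 + 4900 = 5429 ✓.
  Scale by k = 5: (5·23, 5·70) = (115, 350).
Step 4: Order so x ≤ y and verify: 115² + 350² = 13225 + 122500 = 135725 = n. ✓

n = 135725 = 115² + 350² (one valid representation with x ≤ y).


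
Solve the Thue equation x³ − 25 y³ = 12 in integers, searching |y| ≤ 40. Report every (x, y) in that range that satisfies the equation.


The equation is x³ - 25y³ = 12. For fixed y, x³ = 25·y³ + 12, so a solution requires the RHS to be a perfect cube.
Strategy: iterate y from -40 to 40, compute RHS = 25·y³ + 12, and check whether it is a (positive or negative) perfect cube.
Check small values of y:
  y = 0: RHS = 12 is not a perfect cube.
  y = 1: RHS = 37 is not a perfect cube.
  y = -1: RHS = -13 is not a perfect cube.
  y = 2: RHS = 212 is not a perfect cube.
  y = -2: RHS = -188 is not a perfect cube.
  y = 3: RHS = 687 is not a perfect cube.
  y = -3: RHS = -663 is not a perfect cube.
Continuing the search up to |y| = 40 finds no solutions either.
No (x, y) in the scanned range satisfies the equation.

No integer solutions with |y| ≤ 40.


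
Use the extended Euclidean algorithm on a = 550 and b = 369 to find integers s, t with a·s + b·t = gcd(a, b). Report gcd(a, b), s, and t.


Euclidean algorithm on (550, 369) — divide until remainder is 0:
  550 = 1 · 369 + 181
  369 = 2 · 181 + 7
  181 = 25 · 7 + 6
  7 = 1 · 6 + 1
  6 = 6 · 1 + 0
gcd(550, 369) = 1.
Track Bezout coefficients alongside the remainders: start with r₀ = 550 = a·1 + b·0 (s = 1, t = 0) and r₁ = 369 = a·0 + b·1 (s = 0, t = 1); each new remainder r_{k+1} = r_{k-1} − q_k·r_k inherits s_{k+1} = s_{k-1} − q_k·s_k, t_{k+1} = t_{k-1} − q_k·t_k, so r_k = a·s_k + b·t_k at every step:
  q = 1: r = 181, s = 1 − 1·0 = 1, t = 0 − 1·1 = -1  (check: 550·1 + 369·(-1) = 181)
  q = 2: r = 7, s = 0 − 2·1 = -2, t = 1 − 2·(-1) = 3  (check: 550·(-2) + 369·3 = 7)
  q = 25: r = 6, s = 1 − 25·(-2) = 51, t = -1 − 25·3 = -76  (check: 550·51 + 369·(-76) = 6)
  q = 1: r = 1, s = -2 − 1·51 = -53, t = 3 − 1·(-76) = 79  (check: 550·(-53) + 369·79 = 1)
The row with r = 1 (the gcd) gives the Bezout coefficients s = -53, t = 79.
Result: 550 · (-53) + 369 · (79) = 1.

gcd(550, 369) = 1; s = -53, t = 79 (check: 550·(-53) + 369·79 = 1).


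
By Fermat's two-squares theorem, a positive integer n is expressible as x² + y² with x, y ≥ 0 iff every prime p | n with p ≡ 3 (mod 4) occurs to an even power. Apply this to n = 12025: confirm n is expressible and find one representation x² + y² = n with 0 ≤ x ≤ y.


Step 1: Factor n = 12025 = 5^2 · 13 · 37.
Step 2: Check the mod-4 condition on each prime factor: 5 ≡ 1 (mod 4), exponent 2; 13 ≡ 1 (mod 4), exponent 1; 37 ≡ 1 (mod 4), exponent 1.
All primes ≡ 3 (mod 4) appear to even exponent (or don't appear), so by the two-squares theorem n IS expressible as a sum of two squares.
Step 3: Build a representation. Group n = k² · m with k = 5 and m = 13 · 37 = 481 (a product of primes ≡ 1 (mod 4)); a representation of m scales to one of n via (k·x)² + (k·y)² = k²(x² + y²). Each prime p ≡ 1 (mod 4) is itself a sum of two squares; find a² by testing p − a² for a perfect square:
  13: 13 − 1² = 12, 13 − 2² = 9 = 3² ⇒ 13 = 2² + 3².
  37: 37 − 1² = 36 = 6² ⇒ 37 = 1² + 6².
  Combine using the Brahmagupta–Fibonacci identity (a² + b²)(c² + d²) = (ac − bd)² + (ad + bc)² = (ac + bd)² + (ad − bc)²:
  13 · 37 = 481: from (2² + 3²)(1² + 6²), take (2·1 − 3·6, 2·6 + 3·1) = (2 − 18, 12 + 3) = (-16, 15); dropping signs (only squares matter) gives (16, 15); check 16² + 15² = 256 + 225 = 481 ✓.
  Scale by k = 5: (5·16, 5·15) = (80, 75).
Step 4: Order so x ≤ y and verify: 75² + 80² = 5625 + 6400 = 12025 = n. ✓

n = 12025 = 75² + 80² (one valid representation with x ≤ y).


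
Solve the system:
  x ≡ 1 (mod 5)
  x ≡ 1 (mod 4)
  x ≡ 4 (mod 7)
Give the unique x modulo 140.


Moduli 5, 4, 7 are pairwise coprime; by CRT there is a unique solution modulo M = 5 · 4 · 7 = 140.
Solve pairwise, accumulating the modulus:
  Start with x ≡ 1 (mod 5).
  Combine with x ≡ 1 (mod 4): since gcd(5, 4) = 1, we get a unique residue mod 20.
    Write x = 1 + 5·t and substitute into x ≡ 1 (mod 4): 5·t ≡ 1 − 1 = 0 (mod 4).
    Reduce coefficients mod 4: 1·t ≡ 0 (mod 4).
    So t ≡ 0 (mod 4).
    Then x = 1 + 5·0 = 1, valid modulo lcm(5, 4) = 20: x ≡ 1 (mod 20).
  Combine with x ≡ 4 (mod 7): since gcd(20, 7) = 1, we get a unique residue mod 140.
    Write x = 1 + 20·t and substitute into x ≡ 4 (mod 7): 20·t ≡ 4 − 1 = 3 (mod 7).
    Reduce coefficients mod 7: 6·t ≡ 3 (mod 7).
    The inverse of 6 mod 7 is 6 (since 6·6 = 36 = 5·7 + 1), so t ≡ 6·3 = 18 ≡ 4 (mod 7).
    Then x = 1 + 20·4 = 81, valid modulo lcm(20, 7) = 140: x ≡ 81 (mod 140).
Verify: 81 mod 5 = 1 ✓, 81 mod 4 = 1 ✓, 81 mod 7 = 4 ✓.

x ≡ 81 (mod 140).


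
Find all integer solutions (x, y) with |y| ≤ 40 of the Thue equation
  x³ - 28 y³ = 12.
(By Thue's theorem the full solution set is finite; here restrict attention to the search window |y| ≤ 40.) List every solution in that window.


The equation is x³ - 28y³ = 12. For fixed y, x³ = 28·y³ + 12, so a solution requires the RHS to be a perfect cube.
Strategy: iterate y from -40 to 40, compute RHS = 28·y³ + 12, and check whether it is a (positive or negative) perfect cube.
Check small values of y:
  y = 0: RHS = 12 is not a perfect cube.
  y = 1: RHS = 40 is not a perfect cube.
  y = -1: RHS = -16 is not a perfect cube.
  y = 2: RHS = 236 is not a perfect cube.
  y = -2: RHS = -212 is not a perfect cube.
  y = 3: RHS = 768 is not a perfect cube.
  y = -3: RHS = -744 is not a perfect cube.
Continuing the search up to |y| = 40 finds no solutions either.
No (x, y) in the scanned range satisfies the equation.

No integer solutions with |y| ≤ 40.


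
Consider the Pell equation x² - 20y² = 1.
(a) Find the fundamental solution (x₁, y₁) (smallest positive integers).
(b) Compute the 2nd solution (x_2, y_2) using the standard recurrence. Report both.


Step 1: Find the fundamental solution (x₁, y₁) of x² - 20y² = 1.
  Expand √20 as a continued fraction. a₀ = ⌊√20⌋ = 4; iterate m_{k+1} = d_k·a_k − m_k, d_{k+1} = (20 − m_{k+1}²)/d_k, a_{k+1} = ⌊(a₀ + m_{k+1})/d_{k+1}⌋ (starting m₀ = 0, d₀ = 1), with convergents p_k = a_k·p_{k-1} + p_{k-2}, q_k = a_k·q_{k-1} + q_{k-2} (p₋₁ = 1, q₋₁ = 0):
  k = 0: a₀ = 4; p₀/q₀ = 4/1; p₀² − 20·q₀² = 16 − 20 = -4.
  k = 1: m = 4, d = 4, a = ⌊(4 + 4)/4⌋ = 2; p/q = (2·4 + 1)/(2·1 + 0) = 9/2; p² − 20·q² = 81 − 80 = 1.
  The first convergent with p² − 20·q² = 1 gives the fundamental solution (x₁, y₁) = (9, 2).
Step 2: Apply the recurrence (x_{n+1}, y_{n+1}) = (x₁x_n + 20y₁y_n, x₁y_n + y₁x_n) repeatedly.
  From (x_1, y_1) = (9, 2): x_2 = 9·9 + 20·2·2 = 161; y_2 = 9·2 + 2·9 = 36.
Step 3: Verify x_2² - 20·y_2² = 25921 - 25920 = 1 (should be 1). ✓

(x_1, y_1) = (9, 2); (x_2, y_2) = (161, 36).
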